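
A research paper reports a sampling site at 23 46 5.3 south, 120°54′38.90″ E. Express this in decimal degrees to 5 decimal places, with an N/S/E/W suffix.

φ: 23° + 46/60 + 5.3/3600 = 23 + 0.766667 + 0.001472 = 23.768139
λ: 54′ + 38.9″ = 54.64833′; 120 + 54.64833/60 = 120.910806

23.76814° S, 120.91081° E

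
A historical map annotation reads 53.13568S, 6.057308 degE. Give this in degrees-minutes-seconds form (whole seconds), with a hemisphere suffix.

Latitude: whole degrees 53; 8.14080′ → 8′ and 8.45″
Longitude: 0.057308° → 3.43848′; 0.43848 × 60 = 26.31″

53°08′8″ S, 6°03′26″ E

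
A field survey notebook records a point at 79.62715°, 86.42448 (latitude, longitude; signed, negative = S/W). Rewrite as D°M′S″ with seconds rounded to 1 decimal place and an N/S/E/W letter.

79°37′37.7″ N, 86°25′28.1″ E

φ: 0.627150° → 37.62900′; 0.62900 × 60 = 37.740″
Lon: whole degrees 86; 25.46880′ → 25′ and 28.128″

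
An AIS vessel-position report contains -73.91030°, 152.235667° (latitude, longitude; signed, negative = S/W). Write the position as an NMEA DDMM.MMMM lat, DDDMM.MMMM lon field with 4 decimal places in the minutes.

Latitude is negative → S; |value| = 73.910300
Lat: minutes = (73.910300 − 73) × 60 = 54.618000
Lon: 152° + 0.235667 × 60 = 152° 14.140020′

7354.6180,S / 15214.1400,E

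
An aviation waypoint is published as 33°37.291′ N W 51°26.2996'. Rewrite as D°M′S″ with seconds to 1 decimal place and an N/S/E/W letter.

Latitude: fractional minutes 0.29100 × 60 = 17.460″
Longitude: fractional minutes 0.29960 × 60 = 17.976″

33°37′17.5″ N, 51°26′18.0″ W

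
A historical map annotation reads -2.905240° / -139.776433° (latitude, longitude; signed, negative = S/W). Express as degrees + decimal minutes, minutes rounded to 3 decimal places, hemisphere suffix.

2° 54.314′ S, 139° 46.586′ W

Latitude is negative → S; |value| = 2.905240
φ: minutes = (2.905240 − 2) × 60 = 54.31440
Longitude is negative → W; |value| = 139.776433
Longitude: fractional part 0.776433 → 46.58598 minutes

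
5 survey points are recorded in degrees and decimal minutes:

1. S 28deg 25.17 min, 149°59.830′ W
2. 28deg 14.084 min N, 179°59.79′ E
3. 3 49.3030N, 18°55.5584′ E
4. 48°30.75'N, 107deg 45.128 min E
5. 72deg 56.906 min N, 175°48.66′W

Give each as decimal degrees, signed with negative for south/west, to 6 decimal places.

Point 1:
  Latitude: 25.17′ = 0.419500°; total 28.4195000
  hemisphere S, so the sign is −
  λ: 149 + 59.83/60 = 149.9971667
  W ⇒ negate
Point 2:
  φ: 28 + 14.084/60 = 28.2347333
  N → positive
  λ: 59.79′ = 0.996500°; total 179.9965000
  E → positive
Point 3:
  Lat: 3 + 49.303/60 = 3.8217167
  N ⇒ keep positive
  Longitude: 55.5584′ = 0.925973°; total 18.9259733
  E → positive
Point 4:
  Lat: 48 + 30.75/60 = 48.5125000
  N ⇒ keep positive
  Lon: 107 + 45.128/60 = 107.7521333
  E → positive
Point 5:
  Latitude: 56.906′ = 0.948433°; total 72.9484333
  N ⇒ keep positive
  Longitude: 175 + 48.66/60 = 175.8110000
  W ⇒ negate

1. -28.419500, -149.997167
2. 28.234733, 179.996500
3. 3.821717, 18.925973
4. 48.512500, 107.752133
5. 72.948433, -175.811000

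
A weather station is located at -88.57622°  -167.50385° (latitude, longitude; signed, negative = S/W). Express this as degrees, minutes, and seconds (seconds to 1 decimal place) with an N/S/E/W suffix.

Latitude is negative → S; |value| = 88.576220
Latitude: 0.576220° → 34.57320′; 0.57320 × 60 = 34.392″
Longitude is negative → W; |value| = 167.503850
Longitude: 0.503850 × 60 = 30.23100′ → 30′, remainder × 60 = 13.860″

88°34′34.4″ S, 167°30′13.9″ W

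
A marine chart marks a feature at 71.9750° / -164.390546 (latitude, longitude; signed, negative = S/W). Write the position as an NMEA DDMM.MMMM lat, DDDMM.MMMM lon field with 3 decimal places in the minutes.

7158.500,N / 16423.433,W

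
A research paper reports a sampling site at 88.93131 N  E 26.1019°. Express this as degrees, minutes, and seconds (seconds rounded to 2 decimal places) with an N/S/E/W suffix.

φ: 0.931310° → 55.87860′; 0.87860 × 60 = 52.7160″
Longitude: whole degrees 26; 6.11400′ → 6′ and 6.8400″

88°55′52.72″ N, 26°06′6.84″ E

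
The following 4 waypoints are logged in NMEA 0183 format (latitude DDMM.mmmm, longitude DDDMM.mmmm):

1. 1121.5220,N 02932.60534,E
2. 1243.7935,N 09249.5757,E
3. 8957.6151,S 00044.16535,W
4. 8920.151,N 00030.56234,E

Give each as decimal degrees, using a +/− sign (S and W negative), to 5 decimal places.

1. 11.35870, 29.54342
2. 12.72989, 92.82626
3. -89.96025, -0.73609
4. 89.33585, 0.50937

Point 1:
  Latitude: degrees = first 2 digits = 11, minutes = 21.522; 11 + 21.522/60 = 11.358700
  N ⇒ keep positive
  Longitude: split at 3 digits → 029° and 32.60534′; 29 + 32.60534/60 = 29.543422
  E ⇒ keep positive
Point 2:
  Lat: degrees = first 2 digits = 12, minutes = 43.7935; 12 + 43.7935/60 = 12.729892
  N ⇒ keep positive
  λ: split at 3 digits → 092° and 49.5757′; 92 + 49.5757/60 = 92.826262
  E ⇒ keep positive
Point 3:
  Latitude: degrees = first 2 digits = 89, minutes = 57.6151; 89 + 57.6151/60 = 89.960252
  S ⇒ negate
  λ: degrees = first 3 digits = 0, minutes = 44.16535; 0 + 44.16535/60 = 0.736089
  W → negative
Point 4:
  φ: degrees = first 2 digits = 89, minutes = 20.151; 89 + 20.151/60 = 89.335850
  N → positive
  λ: split at 3 digits → 000° and 30.56234′; 0 + 30.56234/60 = 0.509372
  E → positive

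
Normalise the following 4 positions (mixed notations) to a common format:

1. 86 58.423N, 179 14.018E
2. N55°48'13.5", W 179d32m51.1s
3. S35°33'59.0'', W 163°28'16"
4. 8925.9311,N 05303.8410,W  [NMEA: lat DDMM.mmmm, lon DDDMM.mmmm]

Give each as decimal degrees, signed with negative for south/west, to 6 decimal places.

1. 86.973717, 179.233633
2. 55.803750, -179.547528
3. -35.566389, -163.471111
4. 89.432185, -53.064017

Point 1:
  Latitude: 86 + 58.423/60 = 86.9737167
  N ⇒ keep positive
  Lon: 179 + 14.018/60 = 179.2336333
  E ⇒ keep positive
Point 2:
  Latitude: 55° + 48/60 + 13.5/3600 = 55 + 0.800000 + 0.003750 = 55.8037500
  N ⇒ keep positive
  Longitude: 179 + 32/60 + 51.1/3600 = 179.5475278
  W ⇒ negate
Point 3:
  φ: 35° + 33/60 + 59/3600 = 35 + 0.550000 + 0.016389 = 35.5663889
  S → negative
  λ: 163 + 28/60 + 16/3600 = 163.4711111
  W ⇒ negate
Point 4:
  φ: split at 2 digits → 89° and 25.9311′; 89 + 25.9311/60 = 89.4321850
  N ⇒ keep positive
  Longitude: degrees = first 3 digits = 53, minutes = 3.841; 53 + 3.841/60 = 53.0640167
  W → negative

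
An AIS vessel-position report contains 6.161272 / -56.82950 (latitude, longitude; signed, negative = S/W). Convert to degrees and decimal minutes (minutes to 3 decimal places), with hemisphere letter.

6° 9.676′ N, 56° 49.770′ W

Lat: fractional part 0.161272 → 9.67632 minutes
Longitude is negative → W; |value| = 56.829500
Lon: fractional part 0.829500 → 49.77000 minutes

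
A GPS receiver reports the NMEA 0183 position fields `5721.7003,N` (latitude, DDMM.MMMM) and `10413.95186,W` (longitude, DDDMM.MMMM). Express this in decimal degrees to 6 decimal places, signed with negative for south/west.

Latitude: degrees = first 2 digits = 57, minutes = 21.7003; 57 + 21.7003/60 = 57.3616717
N → positive
λ: degrees = first 3 digits = 104, minutes = 13.95186; 104 + 13.95186/60 = 104.2325310
W → negative

57.361672, -104.232531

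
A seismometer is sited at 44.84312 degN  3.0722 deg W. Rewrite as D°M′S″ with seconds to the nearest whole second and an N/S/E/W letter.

44°50′35″ N, 3°04′20″ W

Lat: 0.843120 × 60 = 50.58720′ → 50′, remainder × 60 = 35.23″
λ: whole degrees 3; 4.33200′ → 4′ and 19.92″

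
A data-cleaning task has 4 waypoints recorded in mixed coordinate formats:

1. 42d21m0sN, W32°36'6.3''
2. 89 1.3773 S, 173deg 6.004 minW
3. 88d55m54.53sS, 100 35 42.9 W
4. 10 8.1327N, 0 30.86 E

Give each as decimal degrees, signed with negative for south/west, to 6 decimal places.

1. 42.350000, -32.601750
2. -89.022955, -173.100067
3. -88.931814, -100.595250
4. 10.135545, 0.514333

Point 1:
  Lat: 21′ + 0″ = 21.00000′; 42 + 21.00000/60 = 42.3500000
  N → positive
  λ: 32° + 36/60 + 6.3/3600 = 32 + 0.600000 + 0.001750 = 32.6017500
  W → negative
Point 2:
  Latitude: 1.3773′ = 0.022955°; total 89.0229550
  S → negative
  Longitude: 6.004′ = 0.100067°; total 173.1000667
  W ⇒ negate
Point 3:
  φ: 88° + 55/60 + 54.53/3600 = 88 + 0.916667 + 0.015147 = 88.9318139
  hemisphere S, so the sign is −
  Longitude: 35′ + 42.9″ = 35.71500′; 100 + 35.71500/60 = 100.5952500
  hemisphere W, so the sign is −
Point 4:
  φ: 10 + 8.1327/60 = 10.1355450
  N ⇒ keep positive
  Longitude: 0 + 30.86/60 = 0.5143333
  E ⇒ keep positive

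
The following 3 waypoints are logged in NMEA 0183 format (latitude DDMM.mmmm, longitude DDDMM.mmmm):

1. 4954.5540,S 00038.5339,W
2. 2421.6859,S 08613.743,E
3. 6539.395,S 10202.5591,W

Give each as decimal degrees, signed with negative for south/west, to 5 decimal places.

Point 1:
  Latitude: degrees = first 2 digits = 49, minutes = 54.554; 49 + 54.554/60 = 49.909233
  S → negative
  Longitude: degrees = first 3 digits = 0, minutes = 38.5339; 0 + 38.5339/60 = 0.642232
  hemisphere W, so the sign is −
Point 2:
  φ: split at 2 digits → 24° and 21.6859′; 24 + 21.6859/60 = 24.361432
  S ⇒ negate
  λ: split at 3 digits → 086° and 13.743′; 86 + 13.743/60 = 86.229050
  E ⇒ keep positive
Point 3:
  Latitude: degrees = first 2 digits = 65, minutes = 39.395; 65 + 39.395/60 = 65.656583
  hemisphere S, so the sign is −
  Lon: degrees = first 3 digits = 102, minutes = 2.5591; 102 + 2.5591/60 = 102.042652
  W → negative

1. -49.90923, -0.64223
2. -24.36143, 86.22905
3. -65.65658, -102.04265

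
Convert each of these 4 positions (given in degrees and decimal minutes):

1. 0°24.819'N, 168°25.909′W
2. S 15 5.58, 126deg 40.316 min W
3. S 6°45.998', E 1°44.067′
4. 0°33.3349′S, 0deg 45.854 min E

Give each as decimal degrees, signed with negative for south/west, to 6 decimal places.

1. 0.413650, -168.431817
2. -15.093000, -126.671933
3. -6.766633, 1.734450
4. -0.555582, 0.764233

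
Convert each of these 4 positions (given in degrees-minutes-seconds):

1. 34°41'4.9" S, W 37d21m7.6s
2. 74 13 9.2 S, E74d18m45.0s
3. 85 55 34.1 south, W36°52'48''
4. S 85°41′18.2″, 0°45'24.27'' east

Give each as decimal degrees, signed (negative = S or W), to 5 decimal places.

1. -34.68469, -37.35211
2. -74.21922, 74.31250
3. -85.92614, -36.88000
4. -85.68839, 0.75674

Point 1:
  Lat: 41′ + 4.9″ = 41.08167′; 34 + 41.08167/60 = 34.684694
  hemisphere S, so the sign is −
  Lon: 37° + 21/60 + 7.6/3600 = 37 + 0.350000 + 0.002111 = 37.352111
  hemisphere W, so the sign is −
Point 2:
  Latitude: 13′ + 9.2″ = 13.15333′; 74 + 13.15333/60 = 74.219222
  S → negative
  Longitude: 74° + 18/60 + 45/3600 = 74 + 0.300000 + 0.012500 = 74.312500
  E ⇒ keep positive
Point 3:
  Latitude: 85° + 55/60 + 34.1/3600 = 85 + 0.916667 + 0.009472 = 85.926139
  S ⇒ negate
  λ: 36° + 52/60 + 48/3600 = 36 + 0.866667 + 0.013333 = 36.880000
  hemisphere W, so the sign is −
Point 4:
  Lat: 85 + 41/60 + 18.2/3600 = 85.688389
  S ⇒ negate
  Lon: 0° + 45/60 + 24.27/3600 = 0 + 0.750000 + 0.006742 = 0.756742
  E → positive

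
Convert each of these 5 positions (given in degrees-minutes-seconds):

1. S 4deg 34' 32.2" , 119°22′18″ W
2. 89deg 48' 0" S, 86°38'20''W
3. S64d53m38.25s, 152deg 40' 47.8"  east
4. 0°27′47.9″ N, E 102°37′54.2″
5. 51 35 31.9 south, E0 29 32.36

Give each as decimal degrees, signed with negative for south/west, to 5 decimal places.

1. -4.57561, -119.37167
2. -89.80000, -86.63889
3. -64.89396, 152.67994
4. 0.46331, 102.63172
5. -51.59219, 0.49232

Point 1:
  φ: 4° + 34/60 + 32.2/3600 = 4 + 0.566667 + 0.008944 = 4.575611
  hemisphere S, so the sign is −
  Lon: 119 + 22/60 + 18/3600 = 119.371667
  W → negative
Point 2:
  Latitude: 48′ + 0″ = 48.00000′; 89 + 48.00000/60 = 89.800000
  S → negative
  Longitude: 38′ + 20″ = 38.33333′; 86 + 38.33333/60 = 86.638889
  W ⇒ negate
Point 3:
  φ: 64 + 53/60 + 38.25/3600 = 64.893958
  S ⇒ negate
  λ: 152° + 40/60 + 47.8/3600 = 152 + 0.666667 + 0.013278 = 152.679944
  E ⇒ keep positive
Point 4:
  Latitude: 0° + 27/60 + 47.9/3600 = 0 + 0.450000 + 0.013306 = 0.463306
  N ⇒ keep positive
  Lon: 102° + 37/60 + 54.2/3600 = 102 + 0.616667 + 0.015056 = 102.631722
  E → positive
Point 5:
  Latitude: 35′ + 31.9″ = 35.53167′; 51 + 35.53167/60 = 51.592194
  S → negative
  λ: 0° + 29/60 + 32.36/3600 = 0 + 0.483333 + 0.008989 = 0.492322
  E ⇒ keep positive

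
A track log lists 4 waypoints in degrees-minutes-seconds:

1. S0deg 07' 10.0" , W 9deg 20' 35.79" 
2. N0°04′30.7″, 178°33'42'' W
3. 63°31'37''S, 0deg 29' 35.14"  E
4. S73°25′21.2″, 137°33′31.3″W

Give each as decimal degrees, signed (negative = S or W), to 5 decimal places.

Point 1:
  Lat: 7′ + 10″ = 7.16667′; 0 + 7.16667/60 = 0.119444
  S ⇒ negate
  Longitude: 9 + 20/60 + 35.79/3600 = 9.343275
  W → negative
Point 2:
  φ: 0° + 4/60 + 30.7/3600 = 0 + 0.066667 + 0.008528 = 0.075194
  N ⇒ keep positive
  Lon: 178° + 33/60 + 42/3600 = 178 + 0.550000 + 0.011667 = 178.561667
  hemisphere W, so the sign is −
Point 3:
  Lat: 31′ + 37″ = 31.61667′; 63 + 31.61667/60 = 63.526944
  S → negative
  λ: 0 + 29/60 + 35.14/3600 = 0.493094
  E → positive
Point 4:
  φ: 73° + 25/60 + 21.2/3600 = 73 + 0.416667 + 0.005889 = 73.422556
  hemisphere S, so the sign is −
  Longitude: 137° + 33/60 + 31.3/3600 = 137 + 0.550000 + 0.008694 = 137.558694
  hemisphere W, so the sign is −

1. -0.11944, -9.34328
2. 0.07519, -178.56167
3. -63.52694, 0.49309
4. -73.42256, -137.55869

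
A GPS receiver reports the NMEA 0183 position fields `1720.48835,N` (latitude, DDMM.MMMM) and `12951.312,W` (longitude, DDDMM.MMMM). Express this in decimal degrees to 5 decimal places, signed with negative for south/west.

Latitude: degrees = first 2 digits = 17, minutes = 20.48835; 17 + 20.48835/60 = 17.341473
N ⇒ keep positive
Longitude: split at 3 digits → 129° and 51.312′; 129 + 51.312/60 = 129.855200
W → negative

17.34147, -129.85520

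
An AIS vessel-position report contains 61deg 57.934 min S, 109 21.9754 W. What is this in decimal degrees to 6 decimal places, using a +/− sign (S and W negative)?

Latitude: 61 + 57.934/60 = 61.9655667
hemisphere S, so the sign is −
Longitude: 21.9754′ = 0.366257°; total 109.3662567
hemisphere W, so the sign is −

-61.965567, -109.366257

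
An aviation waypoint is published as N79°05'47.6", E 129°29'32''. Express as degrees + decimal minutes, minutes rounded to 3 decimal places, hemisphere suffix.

79° 5.793′ N, 129° 29.533′ E

φ: 5 + 47.6/60 = 5.79333′
Longitude: 29 + 32/60 = 29.53333′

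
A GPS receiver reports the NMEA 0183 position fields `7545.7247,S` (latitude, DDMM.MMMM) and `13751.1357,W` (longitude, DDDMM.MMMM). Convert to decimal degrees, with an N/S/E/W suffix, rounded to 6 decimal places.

Lat: degrees = first 2 digits = 75, minutes = 45.7247; 75 + 45.7247/60 = 75.7620783
λ: split at 3 digits → 137° and 51.1357′; 137 + 51.1357/60 = 137.8522617

75.762078° S, 137.852262° W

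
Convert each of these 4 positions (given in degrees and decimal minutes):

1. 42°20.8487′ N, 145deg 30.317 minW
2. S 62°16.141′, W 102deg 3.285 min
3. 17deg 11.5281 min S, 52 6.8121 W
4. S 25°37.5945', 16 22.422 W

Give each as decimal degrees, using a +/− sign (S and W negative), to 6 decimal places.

1. 42.347478, -145.505283
2. -62.269017, -102.054750
3. -17.192135, -52.113535
4. -25.626575, -16.373700

Point 1:
  Latitude: 20.8487′ = 0.347478°; total 42.3474783
  N → positive
  Longitude: 145 + 30.317/60 = 145.5052833
  W → negative
Point 2:
  φ: 16.141′ = 0.269017°; total 62.2690167
  S ⇒ negate
  λ: 102 + 3.285/60 = 102.0547500
  hemisphere W, so the sign is −
Point 3:
  Latitude: 11.5281′ = 0.192135°; total 17.1921350
  S ⇒ negate
  Longitude: 6.8121′ = 0.113535°; total 52.1135350
  W ⇒ negate
Point 4:
  Lat: 25 + 37.5945/60 = 25.6265750
  S → negative
  Lon: 16 + 22.422/60 = 16.3737000
  hemisphere W, so the sign is −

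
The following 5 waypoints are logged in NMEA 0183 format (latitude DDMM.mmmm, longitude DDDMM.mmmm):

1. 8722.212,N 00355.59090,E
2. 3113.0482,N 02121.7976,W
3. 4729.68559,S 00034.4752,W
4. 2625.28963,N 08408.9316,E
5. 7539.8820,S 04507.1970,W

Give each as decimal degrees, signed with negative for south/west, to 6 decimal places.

1. 87.370200, 3.926515
2. 31.217470, -21.363293
3. -47.494760, -0.574587
4. 26.421494, 84.148860
5. -75.664700, -45.119950

Point 1:
  Latitude: split at 2 digits → 87° and 22.212′; 87 + 22.212/60 = 87.3702000
  N → positive
  Longitude: degrees = first 3 digits = 3, minutes = 55.5909; 3 + 55.5909/60 = 3.9265150
  E ⇒ keep positive
Point 2:
  φ: split at 2 digits → 31° and 13.0482′; 31 + 13.0482/60 = 31.2174700
  N ⇒ keep positive
  Longitude: degrees = first 3 digits = 21, minutes = 21.7976; 21 + 21.7976/60 = 21.3632933
  hemisphere W, so the sign is −
Point 3:
  Latitude: split at 2 digits → 47° and 29.68559′; 47 + 29.68559/60 = 47.4947598
  hemisphere S, so the sign is −
  Lon: split at 3 digits → 000° and 34.4752′; 0 + 34.4752/60 = 0.5745867
  hemisphere W, so the sign is −
Point 4:
  Lat: split at 2 digits → 26° and 25.28963′; 26 + 25.28963/60 = 26.4214938
  N ⇒ keep positive
  Longitude: split at 3 digits → 084° and 8.9316′; 84 + 8.9316/60 = 84.1488600
  E → positive
Point 5:
  Latitude: degrees = first 2 digits = 75, minutes = 39.882; 75 + 39.882/60 = 75.6647000
  S → negative
  Lon: split at 3 digits → 045° and 7.197′; 45 + 7.197/60 = 45.1199500
  W → negative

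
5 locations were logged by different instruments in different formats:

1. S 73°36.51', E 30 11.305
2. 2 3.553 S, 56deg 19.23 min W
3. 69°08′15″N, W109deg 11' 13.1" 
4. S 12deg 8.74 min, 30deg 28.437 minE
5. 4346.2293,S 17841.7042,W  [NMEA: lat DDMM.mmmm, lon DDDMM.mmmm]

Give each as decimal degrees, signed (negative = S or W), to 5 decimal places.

1. -73.60850, 30.18842
2. -2.05922, -56.32050
3. 69.13750, -109.18697
4. -12.14567, 30.47395
5. -43.77049, -178.69507

Point 1:
  φ: 73 + 36.51/60 = 73.608500
  S → negative
  λ: 30 + 11.305/60 = 30.188417
  E ⇒ keep positive
Point 2:
  φ: 2 + 3.553/60 = 2.059217
  hemisphere S, so the sign is −
  Longitude: 19.23′ = 0.320500°; total 56.320500
  W → negative
Point 3:
  φ: 69 + 8/60 + 15/3600 = 69.137500
  N ⇒ keep positive
  Lon: 11′ + 13.1″ = 11.21833′; 109 + 11.21833/60 = 109.186972
  hemisphere W, so the sign is −
Point 4:
  φ: 8.74′ = 0.145667°; total 12.145667
  S → negative
  Lon: 28.437′ = 0.473950°; total 30.473950
  E → positive
Point 5:
  φ: split at 2 digits → 43° and 46.2293′; 43 + 46.2293/60 = 43.770488
  S ⇒ negate
  Lon: degrees = first 3 digits = 178, minutes = 41.7042; 178 + 41.7042/60 = 178.695070
  W ⇒ negate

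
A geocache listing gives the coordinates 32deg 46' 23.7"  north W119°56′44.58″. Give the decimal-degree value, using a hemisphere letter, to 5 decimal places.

32.77325° N, 119.94572° W

Lat: 32° + 46/60 + 23.7/3600 = 32 + 0.766667 + 0.006583 = 32.773250
λ: 56′ + 44.58″ = 56.74300′; 119 + 56.74300/60 = 119.945717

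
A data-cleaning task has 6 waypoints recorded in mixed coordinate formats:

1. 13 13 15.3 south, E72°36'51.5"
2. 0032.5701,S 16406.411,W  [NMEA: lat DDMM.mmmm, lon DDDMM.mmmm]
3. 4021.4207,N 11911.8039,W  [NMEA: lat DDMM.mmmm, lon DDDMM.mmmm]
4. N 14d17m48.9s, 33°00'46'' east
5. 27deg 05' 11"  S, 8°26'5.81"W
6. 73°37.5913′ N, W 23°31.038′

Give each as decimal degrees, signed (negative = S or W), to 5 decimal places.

1. -13.22092, 72.61431
2. -0.54284, -164.10685
3. 40.35701, -119.19673
4. 14.29692, 33.01278
5. -27.08639, -8.43495
6. 73.62652, -23.51730

Point 1:
  Latitude: 13° + 13/60 + 15.3/3600 = 13 + 0.216667 + 0.004250 = 13.220917
  hemisphere S, so the sign is −
  Longitude: 36′ + 51.5″ = 36.85833′; 72 + 36.85833/60 = 72.614306
  E ⇒ keep positive
Point 2:
  Lat: degrees = first 2 digits = 0, minutes = 32.5701; 0 + 32.5701/60 = 0.542835
  hemisphere S, so the sign is −
  Longitude: split at 3 digits → 164° and 6.411′; 164 + 6.411/60 = 164.106850
  W → negative
Point 3:
  φ: degrees = first 2 digits = 40, minutes = 21.4207; 40 + 21.4207/60 = 40.357012
  N ⇒ keep positive
  Lon: split at 3 digits → 119° and 11.8039′; 119 + 11.8039/60 = 119.196732
  W → negative
Point 4:
  Lat: 17′ + 48.9″ = 17.81500′; 14 + 17.81500/60 = 14.296917
  N → positive
  Longitude: 33° + 0/60 + 46/3600 = 33 + 0.000000 + 0.012778 = 33.012778
  E ⇒ keep positive
Point 5:
  φ: 27° + 5/60 + 11/3600 = 27 + 0.083333 + 0.003056 = 27.086389
  S → negative
  Longitude: 26′ + 5.81″ = 26.09683′; 8 + 26.09683/60 = 8.434947
  W → negative
Point 6:
  Lat: 73 + 37.5913/60 = 73.626522
  N ⇒ keep positive
  λ: 31.038′ = 0.517300°; total 23.517300
  W ⇒ negate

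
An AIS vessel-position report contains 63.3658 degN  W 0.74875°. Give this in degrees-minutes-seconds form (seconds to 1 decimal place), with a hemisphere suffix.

Latitude: 0.365800 × 60 = 21.94800′ → 21′, remainder × 60 = 56.880″
λ: whole degrees 0; 44.92500′ → 44′ and 55.500″

63°21′56.9″ N, 0°44′55.5″ W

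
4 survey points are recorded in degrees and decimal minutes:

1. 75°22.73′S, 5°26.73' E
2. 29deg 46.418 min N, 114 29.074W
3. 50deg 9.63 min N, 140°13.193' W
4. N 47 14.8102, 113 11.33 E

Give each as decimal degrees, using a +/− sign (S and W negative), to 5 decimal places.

Point 1:
  Lat: 22.73′ = 0.378833°; total 75.378833
  hemisphere S, so the sign is −
  Lon: 5 + 26.73/60 = 5.445500
  E → positive
Point 2:
  φ: 46.418′ = 0.773633°; total 29.773633
  N → positive
  λ: 29.074′ = 0.484567°; total 114.484567
  hemisphere W, so the sign is −
Point 3:
  Lat: 50 + 9.63/60 = 50.160500
  N ⇒ keep positive
  Lon: 140 + 13.193/60 = 140.219883
  W ⇒ negate
Point 4:
  Latitude: 47 + 14.8102/60 = 47.246837
  N → positive
  Longitude: 11.33′ = 0.188833°; total 113.188833
  E → positive

1. -75.37883, 5.44550
2. 29.77363, -114.48457
3. 50.16050, -140.21988
4. 47.24684, 113.18883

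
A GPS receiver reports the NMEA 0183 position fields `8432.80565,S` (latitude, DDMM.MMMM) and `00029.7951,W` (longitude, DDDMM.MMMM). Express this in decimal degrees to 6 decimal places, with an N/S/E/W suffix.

84.546761° S, 0.496585° W

Lat: split at 2 digits → 84° and 32.80565′; 84 + 32.80565/60 = 84.5467608
Longitude: split at 3 digits → 000° and 29.7951′; 0 + 29.7951/60 = 0.4965850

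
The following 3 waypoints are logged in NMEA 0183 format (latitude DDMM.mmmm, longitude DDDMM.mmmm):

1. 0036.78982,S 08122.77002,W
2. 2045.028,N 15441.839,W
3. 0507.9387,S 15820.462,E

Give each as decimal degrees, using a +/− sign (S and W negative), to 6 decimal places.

Point 1:
  φ: split at 2 digits → 00° and 36.78982′; 0 + 36.78982/60 = 0.6131637
  S → negative
  Longitude: degrees = first 3 digits = 81, minutes = 22.77002; 81 + 22.77002/60 = 81.3795003
  hemisphere W, so the sign is −
Point 2:
  Latitude: degrees = first 2 digits = 20, minutes = 45.028; 20 + 45.028/60 = 20.7504667
  N → positive
  λ: degrees = first 3 digits = 154, minutes = 41.839; 154 + 41.839/60 = 154.6973167
  W → negative
Point 3:
  Latitude: split at 2 digits → 05° and 7.9387′; 5 + 7.9387/60 = 5.1323117
  S → negative
  λ: split at 3 digits → 158° and 20.462′; 158 + 20.462/60 = 158.3410333
  E ⇒ keep positive

1. -0.613164, -81.379500
2. 20.750467, -154.697317
3. -5.132312, 158.341033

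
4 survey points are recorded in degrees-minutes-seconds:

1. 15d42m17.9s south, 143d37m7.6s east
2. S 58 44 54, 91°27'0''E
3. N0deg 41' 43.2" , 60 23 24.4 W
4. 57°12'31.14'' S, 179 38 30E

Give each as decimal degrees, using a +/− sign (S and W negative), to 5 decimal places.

1. -15.70497, 143.61878
2. -58.74833, 91.45000
3. 0.69533, -60.39011
4. -57.20865, 179.64167

Point 1:
  Lat: 15° + 42/60 + 17.9/3600 = 15 + 0.700000 + 0.004972 = 15.704972
  hemisphere S, so the sign is −
  λ: 143 + 37/60 + 7.6/3600 = 143.618778
  E → positive
Point 2:
  Lat: 58° + 44/60 + 54/3600 = 58 + 0.733333 + 0.015000 = 58.748333
  S ⇒ negate
  λ: 91 + 27/60 + 0/3600 = 91.450000
  E ⇒ keep positive
Point 3:
  Latitude: 0° + 41/60 + 43.2/3600 = 0 + 0.683333 + 0.012000 = 0.695333
  N ⇒ keep positive
  Longitude: 23′ + 24.4″ = 23.40667′; 60 + 23.40667/60 = 60.390111
  W ⇒ negate
Point 4:
  Latitude: 57 + 12/60 + 31.14/3600 = 57.208650
  S → negative
  λ: 179 + 38/60 + 30/3600 = 179.641667
  E ⇒ keep positive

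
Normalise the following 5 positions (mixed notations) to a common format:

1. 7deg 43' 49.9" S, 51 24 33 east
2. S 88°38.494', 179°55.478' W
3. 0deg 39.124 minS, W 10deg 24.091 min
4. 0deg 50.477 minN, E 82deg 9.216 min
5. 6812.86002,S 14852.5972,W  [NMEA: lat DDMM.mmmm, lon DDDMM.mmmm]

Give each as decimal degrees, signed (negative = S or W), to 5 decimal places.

Point 1:
  Latitude: 7° + 43/60 + 49.9/3600 = 7 + 0.716667 + 0.013861 = 7.730528
  S ⇒ negate
  Longitude: 24′ + 33″ = 24.55000′; 51 + 24.55000/60 = 51.409167
  E ⇒ keep positive
Point 2:
  Latitude: 38.494′ = 0.641567°; total 88.641567
  S → negative
  λ: 55.478′ = 0.924633°; total 179.924633
  W → negative
Point 3:
  Lat: 39.124′ = 0.652067°; total 0.652067
  hemisphere S, so the sign is −
  Longitude: 10 + 24.091/60 = 10.401517
  hemisphere W, so the sign is −
Point 4:
  Latitude: 0 + 50.477/60 = 0.841283
  N ⇒ keep positive
  Lon: 9.216′ = 0.153600°; total 82.153600
  E → positive
Point 5:
  φ: split at 2 digits → 68° and 12.86002′; 68 + 12.86002/60 = 68.214334
  S ⇒ negate
  Longitude: split at 3 digits → 148° and 52.5972′; 148 + 52.5972/60 = 148.876620
  W ⇒ negate

1. -7.73053, 51.40917
2. -88.64157, -179.92463
3. -0.65207, -10.40152
4. 0.84128, 82.15360
5. -68.21433, -148.87662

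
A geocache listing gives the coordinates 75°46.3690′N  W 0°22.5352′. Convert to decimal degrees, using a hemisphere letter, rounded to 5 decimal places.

Lat: 46.369′ = 0.772817°; total 75.772817
Longitude: 0 + 22.5352/60 = 0.375587

75.77282° N, 0.37559° W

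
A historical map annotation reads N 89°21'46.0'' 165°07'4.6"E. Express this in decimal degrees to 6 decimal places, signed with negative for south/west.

89.362778, 165.117944

φ: 89 + 21/60 + 46/3600 = 89.3627778
N ⇒ keep positive
Longitude: 165 + 7/60 + 4.6/3600 = 165.1179444
E → positive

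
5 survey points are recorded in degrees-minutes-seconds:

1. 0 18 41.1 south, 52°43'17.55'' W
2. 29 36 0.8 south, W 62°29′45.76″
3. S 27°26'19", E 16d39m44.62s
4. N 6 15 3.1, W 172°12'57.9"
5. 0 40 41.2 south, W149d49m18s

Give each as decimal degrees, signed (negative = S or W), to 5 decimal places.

1. -0.31142, -52.72154
2. -29.60022, -62.49604
3. -27.43861, 16.66239
4. 6.25086, -172.21608
5. -0.67811, -149.82167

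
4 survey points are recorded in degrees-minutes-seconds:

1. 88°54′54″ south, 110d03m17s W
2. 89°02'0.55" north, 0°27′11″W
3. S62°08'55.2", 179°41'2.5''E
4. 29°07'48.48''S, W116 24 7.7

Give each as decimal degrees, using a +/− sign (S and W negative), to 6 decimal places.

1. -88.915000, -110.054722
2. 89.033486, -0.453056
3. -62.148667, 179.684028
4. -29.130133, -116.402139

Point 1:
  Latitude: 54′ + 54″ = 54.90000′; 88 + 54.90000/60 = 88.9150000
  S → negative
  Lon: 110° + 3/60 + 17/3600 = 110 + 0.050000 + 0.004722 = 110.0547222
  hemisphere W, so the sign is −
Point 2:
  Latitude: 89° + 2/60 + 0.55/3600 = 89 + 0.033333 + 0.000153 = 89.0334861
  N → positive
  λ: 0 + 27/60 + 11/3600 = 0.4530556
  W → negative
Point 3:
  Latitude: 62° + 8/60 + 55.2/3600 = 62 + 0.133333 + 0.015333 = 62.1486667
  hemisphere S, so the sign is −
  Lon: 41′ + 2.5″ = 41.04167′; 179 + 41.04167/60 = 179.6840278
  E ⇒ keep positive
Point 4:
  Lat: 7′ + 48.48″ = 7.80800′; 29 + 7.80800/60 = 29.1301333
  hemisphere S, so the sign is −
  Lon: 24′ + 7.7″ = 24.12833′; 116 + 24.12833/60 = 116.4021389
  W → negative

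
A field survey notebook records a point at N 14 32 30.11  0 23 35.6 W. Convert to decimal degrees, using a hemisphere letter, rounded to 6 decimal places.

Lat: 14 + 32/60 + 30.11/3600 = 14.5416972
Lon: 23′ + 35.6″ = 23.59333′; 0 + 23.59333/60 = 0.3932222

14.541697° N, 0.393222° W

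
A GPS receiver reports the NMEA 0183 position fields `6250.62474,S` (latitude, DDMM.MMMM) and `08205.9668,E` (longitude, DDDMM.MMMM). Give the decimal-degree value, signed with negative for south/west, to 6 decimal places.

Lat: degrees = first 2 digits = 62, minutes = 50.62474; 62 + 50.62474/60 = 62.8437457
S ⇒ negate
Longitude: degrees = first 3 digits = 82, minutes = 5.9668; 82 + 5.9668/60 = 82.0994467
E ⇒ keep positive

-62.843746, 82.099447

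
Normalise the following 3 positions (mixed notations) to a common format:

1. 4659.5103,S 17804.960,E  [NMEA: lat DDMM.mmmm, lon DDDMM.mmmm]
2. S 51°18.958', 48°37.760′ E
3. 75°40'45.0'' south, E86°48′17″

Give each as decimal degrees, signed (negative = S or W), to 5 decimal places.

Point 1:
  φ: split at 2 digits → 46° and 59.5103′; 46 + 59.5103/60 = 46.991838
  S ⇒ negate
  Longitude: degrees = first 3 digits = 178, minutes = 4.96; 178 + 4.96/60 = 178.082667
  E → positive
Point 2:
  Lat: 51 + 18.958/60 = 51.315967
  hemisphere S, so the sign is −
  λ: 37.76′ = 0.629333°; total 48.629333
  E → positive
Point 3:
  Lat: 75° + 40/60 + 45/3600 = 75 + 0.666667 + 0.012500 = 75.679167
  S ⇒ negate
  λ: 48′ + 17″ = 48.28333′; 86 + 48.28333/60 = 86.804722
  E → positive

1. -46.99184, 178.08267
2. -51.31597, 48.62933
3. -75.67917, 86.80472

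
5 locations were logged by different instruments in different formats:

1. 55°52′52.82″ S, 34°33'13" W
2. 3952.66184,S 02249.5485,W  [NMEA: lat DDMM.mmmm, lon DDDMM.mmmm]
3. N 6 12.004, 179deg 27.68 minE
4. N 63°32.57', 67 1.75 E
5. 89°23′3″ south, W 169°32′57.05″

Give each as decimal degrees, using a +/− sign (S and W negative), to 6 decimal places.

Point 1:
  Latitude: 55° + 52/60 + 52.82/3600 = 55 + 0.866667 + 0.014672 = 55.8813389
  S → negative
  λ: 34 + 33/60 + 13/3600 = 34.5536111
  W → negative
Point 2:
  Latitude: split at 2 digits → 39° and 52.66184′; 39 + 52.66184/60 = 39.8776973
  S → negative
  Longitude: degrees = first 3 digits = 22, minutes = 49.5485; 22 + 49.5485/60 = 22.8258083
  W ⇒ negate
Point 3:
  Lat: 12.004′ = 0.200067°; total 6.2000667
  N ⇒ keep positive
  Longitude: 179 + 27.68/60 = 179.4613333
  E → positive
Point 4:
  φ: 63 + 32.57/60 = 63.5428333
  N → positive
  λ: 67 + 1.75/60 = 67.0291667
  E → positive
Point 5:
  Lat: 89° + 23/60 + 3/3600 = 89 + 0.383333 + 0.000833 = 89.3841667
  hemisphere S, so the sign is −
  Lon: 32′ + 57.05″ = 32.95083′; 169 + 32.95083/60 = 169.5491806
  hemisphere W, so the sign is −

1. -55.881339, -34.553611
2. -39.877697, -22.825808
3. 6.200067, 179.461333
4. 63.542833, 67.029167
5. -89.384167, -169.549181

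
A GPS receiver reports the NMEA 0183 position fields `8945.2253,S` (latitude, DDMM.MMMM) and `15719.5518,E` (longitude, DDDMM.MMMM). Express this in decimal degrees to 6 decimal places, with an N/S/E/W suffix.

89.753755° S, 157.325863° E

φ: split at 2 digits → 89° and 45.2253′; 89 + 45.2253/60 = 89.7537550
λ: degrees = first 3 digits = 157, minutes = 19.5518; 157 + 19.5518/60 = 157.3258633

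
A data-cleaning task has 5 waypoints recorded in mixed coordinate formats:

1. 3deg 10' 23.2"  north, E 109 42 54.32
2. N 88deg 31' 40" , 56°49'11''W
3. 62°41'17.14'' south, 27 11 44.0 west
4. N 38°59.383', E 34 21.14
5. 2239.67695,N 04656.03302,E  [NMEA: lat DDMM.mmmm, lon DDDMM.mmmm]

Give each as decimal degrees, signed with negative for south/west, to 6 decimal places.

1. 3.173111, 109.715089
2. 88.527778, -56.819722
3. -62.688094, -27.195556
4. 38.989717, 34.352333
5. 22.661283, 46.933884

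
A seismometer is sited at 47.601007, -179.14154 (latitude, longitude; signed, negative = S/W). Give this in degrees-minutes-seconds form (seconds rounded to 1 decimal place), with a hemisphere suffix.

47°36′3.6″ N, 179°08′29.5″ W

φ: 0.601007° → 36.06042′; 0.06042 × 60 = 3.625″
Longitude is negative → W; |value| = 179.141540
λ: 0.141540 × 60 = 8.49240′ → 8′, remainder × 60 = 29.544″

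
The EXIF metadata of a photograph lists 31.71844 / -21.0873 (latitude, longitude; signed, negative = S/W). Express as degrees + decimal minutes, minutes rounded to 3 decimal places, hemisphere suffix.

31° 43.106′ N, 21° 5.238′ W

Latitude: minutes = (31.718440 − 31) × 60 = 43.10640
Longitude is negative → W; |value| = 21.087300
Longitude: 21° + 0.087300 × 60 = 21° 5.23800′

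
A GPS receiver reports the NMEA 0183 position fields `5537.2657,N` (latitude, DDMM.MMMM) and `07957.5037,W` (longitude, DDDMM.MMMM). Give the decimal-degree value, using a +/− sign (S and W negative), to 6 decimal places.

φ: split at 2 digits → 55° and 37.2657′; 55 + 37.2657/60 = 55.6210950
N ⇒ keep positive
Longitude: degrees = first 3 digits = 79, minutes = 57.5037; 79 + 57.5037/60 = 79.9583950
hemisphere W, so the sign is −

55.621095, -79.958395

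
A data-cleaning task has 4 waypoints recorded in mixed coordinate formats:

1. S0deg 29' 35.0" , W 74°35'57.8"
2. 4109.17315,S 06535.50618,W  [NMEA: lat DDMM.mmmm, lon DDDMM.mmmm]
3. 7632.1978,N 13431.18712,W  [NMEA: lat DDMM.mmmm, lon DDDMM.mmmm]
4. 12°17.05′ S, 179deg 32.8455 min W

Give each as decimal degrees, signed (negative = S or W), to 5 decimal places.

Point 1:
  Latitude: 29′ + 35″ = 29.58333′; 0 + 29.58333/60 = 0.493056
  hemisphere S, so the sign is −
  Lon: 74 + 35/60 + 57.8/3600 = 74.599389
  W → negative
Point 2:
  Lat: degrees = first 2 digits = 41, minutes = 9.17315; 41 + 9.17315/60 = 41.152886
  S ⇒ negate
  Lon: split at 3 digits → 065° and 35.50618′; 65 + 35.50618/60 = 65.591770
  hemisphere W, so the sign is −
Point 3:
  Lat: degrees = first 2 digits = 76, minutes = 32.1978; 76 + 32.1978/60 = 76.536630
  N ⇒ keep positive
  λ: split at 3 digits → 134° and 31.18712′; 134 + 31.18712/60 = 134.519785
  hemisphere W, so the sign is −
Point 4:
  Latitude: 12 + 17.05/60 = 12.284167
  S ⇒ negate
  Lon: 32.8455′ = 0.547425°; total 179.547425
  W ⇒ negate

1. -0.49306, -74.59939
2. -41.15289, -65.59177
3. 76.53663, -134.51979
4. -12.28417, -179.54743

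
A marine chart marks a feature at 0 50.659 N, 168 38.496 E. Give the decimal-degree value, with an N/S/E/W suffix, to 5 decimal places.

0.84432° N, 168.64160° E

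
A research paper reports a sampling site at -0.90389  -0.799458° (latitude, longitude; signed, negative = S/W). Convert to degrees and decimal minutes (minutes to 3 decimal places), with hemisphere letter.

Latitude is negative → S; |value| = 0.903890
φ: minutes = (0.903890 − 0) × 60 = 54.23340
Longitude is negative → W; |value| = 0.799458
Longitude: minutes = (0.799458 − 0) × 60 = 47.96748

0° 54.233′ S, 0° 47.967′ W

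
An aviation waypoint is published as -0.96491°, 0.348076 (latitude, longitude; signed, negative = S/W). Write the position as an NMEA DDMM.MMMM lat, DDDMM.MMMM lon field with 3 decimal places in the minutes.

0057.895,S / 00020.885,E

Latitude is negative → S; |value| = 0.964910
Lat: 0° + 0.964910 × 60 = 0° 57.89460′
Longitude: fractional part 0.348076 → 20.88456 minutes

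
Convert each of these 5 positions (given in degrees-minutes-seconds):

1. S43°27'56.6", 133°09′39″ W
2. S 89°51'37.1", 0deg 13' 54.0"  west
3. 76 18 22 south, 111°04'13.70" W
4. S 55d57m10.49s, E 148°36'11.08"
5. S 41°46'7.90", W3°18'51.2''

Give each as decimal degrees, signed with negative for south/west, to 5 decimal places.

1. -43.46572, -133.16083
2. -89.86031, -0.23167
3. -76.30611, -111.07047
4. -55.95291, 148.60308
5. -41.76886, -3.31422

Point 1:
  φ: 43° + 27/60 + 56.6/3600 = 43 + 0.450000 + 0.015722 = 43.465722
  S ⇒ negate
  Lon: 133° + 9/60 + 39/3600 = 133 + 0.150000 + 0.010833 = 133.160833
  W → negative
Point 2:
  Lat: 89° + 51/60 + 37.1/3600 = 89 + 0.850000 + 0.010306 = 89.860306
  hemisphere S, so the sign is −
  Lon: 13′ + 54″ = 13.90000′; 0 + 13.90000/60 = 0.231667
  W ⇒ negate
Point 3:
  Latitude: 18′ + 22″ = 18.36667′; 76 + 18.36667/60 = 76.306111
  S → negative
  Lon: 111 + 4/60 + 13.7/3600 = 111.070472
  W ⇒ negate
Point 4:
  Lat: 55 + 57/60 + 10.49/3600 = 55.952914
  S ⇒ negate
  λ: 148 + 36/60 + 11.08/3600 = 148.603078
  E → positive
Point 5:
  Lat: 41 + 46/60 + 7.9/3600 = 41.768861
  S → negative
  λ: 3° + 18/60 + 51.2/3600 = 3 + 0.300000 + 0.014222 = 3.314222
  W → negative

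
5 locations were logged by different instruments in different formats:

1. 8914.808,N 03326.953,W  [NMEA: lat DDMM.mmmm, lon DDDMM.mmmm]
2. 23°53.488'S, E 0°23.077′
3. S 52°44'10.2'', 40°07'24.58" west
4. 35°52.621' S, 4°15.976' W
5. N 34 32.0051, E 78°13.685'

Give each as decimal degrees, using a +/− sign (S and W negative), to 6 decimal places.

1. 89.246800, -33.449217
2. -23.891467, 0.384617
3. -52.736167, -40.123494
4. -35.877017, -4.266267
5. 34.533418, 78.228083

Point 1:
  Lat: degrees = first 2 digits = 89, minutes = 14.808; 89 + 14.808/60 = 89.2468000
  N → positive
  λ: degrees = first 3 digits = 33, minutes = 26.953; 33 + 26.953/60 = 33.4492167
  W → negative
Point 2:
  Lat: 23 + 53.488/60 = 23.8914667
  hemisphere S, so the sign is −
  Lon: 23.077′ = 0.384617°; total 0.3846167
  E ⇒ keep positive
Point 3:
  Latitude: 52 + 44/60 + 10.2/3600 = 52.7361667
  hemisphere S, so the sign is −
  λ: 7′ + 24.58″ = 7.40967′; 40 + 7.40967/60 = 40.1234944
  hemisphere W, so the sign is −
Point 4:
  φ: 52.621′ = 0.877017°; total 35.8770167
  S → negative
  Longitude: 4 + 15.976/60 = 4.2662667
  W ⇒ negate
Point 5:
  Latitude: 32.0051′ = 0.533418°; total 34.5334183
  N ⇒ keep positive
  λ: 13.685′ = 0.228083°; total 78.2280833
  E ⇒ keep positive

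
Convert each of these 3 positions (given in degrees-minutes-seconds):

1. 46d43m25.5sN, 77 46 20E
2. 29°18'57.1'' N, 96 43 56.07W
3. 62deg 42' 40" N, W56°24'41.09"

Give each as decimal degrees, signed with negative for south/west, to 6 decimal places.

Point 1:
  Lat: 43′ + 25.5″ = 43.42500′; 46 + 43.42500/60 = 46.7237500
  N → positive
  Lon: 46′ + 20″ = 46.33333′; 77 + 46.33333/60 = 77.7722222
  E → positive
Point 2:
  Lat: 29 + 18/60 + 57.1/3600 = 29.3158611
  N → positive
  λ: 96 + 43/60 + 56.07/3600 = 96.7322417
  W ⇒ negate
Point 3:
  Lat: 62° + 42/60 + 40/3600 = 62 + 0.700000 + 0.011111 = 62.7111111
  N ⇒ keep positive
  λ: 56 + 24/60 + 41.09/3600 = 56.4114139
  W ⇒ negate

1. 46.723750, 77.772222
2. 29.315861, -96.732242
3. 62.711111, -56.411414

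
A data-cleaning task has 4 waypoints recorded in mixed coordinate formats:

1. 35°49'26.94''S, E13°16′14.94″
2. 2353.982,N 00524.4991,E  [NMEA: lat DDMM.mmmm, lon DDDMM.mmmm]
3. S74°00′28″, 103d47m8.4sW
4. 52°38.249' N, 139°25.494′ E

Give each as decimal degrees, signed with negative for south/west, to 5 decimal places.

Point 1:
  φ: 35 + 49/60 + 26.94/3600 = 35.824150
  S ⇒ negate
  Lon: 13° + 16/60 + 14.94/3600 = 13 + 0.266667 + 0.004150 = 13.270817
  E → positive
Point 2:
  φ: degrees = first 2 digits = 23, minutes = 53.982; 23 + 53.982/60 = 23.899700
  N ⇒ keep positive
  Lon: degrees = first 3 digits = 5, minutes = 24.4991; 5 + 24.4991/60 = 5.408318
  E → positive
Point 3:
  Lat: 74° + 0/60 + 28/3600 = 74 + 0.000000 + 0.007778 = 74.007778
  hemisphere S, so the sign is −
  λ: 103° + 47/60 + 8.4/3600 = 103 + 0.783333 + 0.002333 = 103.785667
  W ⇒ negate
Point 4:
  Latitude: 52 + 38.249/60 = 52.637483
  N ⇒ keep positive
  λ: 25.494′ = 0.424900°; total 139.424900
  E → positive

1. -35.82415, 13.27082
2. 23.89970, 5.40832
3. -74.00778, -103.78567
4. 52.63748, 139.42490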